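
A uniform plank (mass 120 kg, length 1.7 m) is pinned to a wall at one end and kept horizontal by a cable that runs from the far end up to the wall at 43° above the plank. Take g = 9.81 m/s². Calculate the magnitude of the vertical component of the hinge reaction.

Take torques about the hinge: T sin 43° · 1.7 = 120×9.81×0.85 = 1000.6 N·m.
So T = 1000.6 / (0.6820 × 1.7) = 863.05 N.
ΣF_y = 0: H_y = (120×9.81) − T sin 43° = 1177.2 − 588.6 = 588.6 N.

|H_y| ≈ 589 N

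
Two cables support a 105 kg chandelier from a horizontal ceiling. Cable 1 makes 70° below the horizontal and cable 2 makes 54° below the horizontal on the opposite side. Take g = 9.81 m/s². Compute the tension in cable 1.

Weight W = 105 × 9.81 = 1030 N acts straight down.
Horizontal: T_1 cos 70° = T_2 cos 54°  →  T_2 = 0.5819 T_1.
Vertical: T_1 sin 70° + T_2 sin 54° = 1030.
Substituting the horizontal relation into the vertical equation gives 1.41 T_1 = 1030, so T_1 = 730.3 N.

T_1 ≈ 730 N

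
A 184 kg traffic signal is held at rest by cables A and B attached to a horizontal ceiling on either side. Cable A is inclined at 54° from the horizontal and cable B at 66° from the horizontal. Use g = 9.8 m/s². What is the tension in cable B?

Weight W = 184 × 9.8 = 1803 N acts straight down.
Horizontal: T_A cos 54° = T_B cos 66°  →  T_A = 0.692 T_B.
Vertical: T_A sin 54° + T_B sin 66° = 1803.
Substituting the horizontal relation into the vertical equation gives 1.473 T_B = 1803, so T_B = 1224 N.

T_B ≈ 1220 N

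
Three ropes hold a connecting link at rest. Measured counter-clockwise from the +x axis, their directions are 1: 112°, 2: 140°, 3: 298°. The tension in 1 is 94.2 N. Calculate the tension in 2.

Resolve: ΣF_x = 94.2 cos 112° + T_2 cos 140° + T_3 cos 298° = 0.
        ΣF_y = 94.2 sin 112° + T_2 sin 140° + T_3 sin 298° = 0.
The known terms sum to (-35.29, 87.34) N, so -0.7660 T_2 + 0.4695 T_3 = 35.29 and 0.6428 T_2 − 0.8829 T_3 = -87.34.
Solving simultaneously: T_2 = 26.29 N, T_3 = 118.1 N.

T_2 ≈ 26.3 N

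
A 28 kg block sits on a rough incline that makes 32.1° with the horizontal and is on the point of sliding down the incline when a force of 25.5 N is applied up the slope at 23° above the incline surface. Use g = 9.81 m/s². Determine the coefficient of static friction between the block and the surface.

On the verge of sliding down the incline, friction is at its maximum μN and acts up the slope.
Perpendicular to incline: N = W cos 32.1° − P sin 23° = 232.7 − 9.964 = 222.7 N.
Along incline: P cos 23° + μN = W sin 32.1° → μ = (W sin 32.1° − P cos 23°) / N = 0.55.

μ ≈ 0.550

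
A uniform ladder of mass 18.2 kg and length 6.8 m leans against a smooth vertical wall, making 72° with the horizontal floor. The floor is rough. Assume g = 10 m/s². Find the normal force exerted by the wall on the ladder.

Torques about the foot: N_wall · 6.8 sin 72° = 18.2×10×3.4 cos 72° → N_wall = 29.568 N.

N_wall ≈ 29.6 N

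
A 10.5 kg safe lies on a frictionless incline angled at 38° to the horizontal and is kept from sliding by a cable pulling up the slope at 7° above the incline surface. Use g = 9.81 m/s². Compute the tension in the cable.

Take axes along and perpendicular to the incline. Weight components: W sin 38° = 63.42 N down-slope, W cos 38° = 81.17 N into the surface.
Along incline: T cos 7° = W sin 38° → T = 63.89 N.
Perpendicular: N = W cos 38° − T sin 7° = 73.38 N.

T ≈ 63.9 N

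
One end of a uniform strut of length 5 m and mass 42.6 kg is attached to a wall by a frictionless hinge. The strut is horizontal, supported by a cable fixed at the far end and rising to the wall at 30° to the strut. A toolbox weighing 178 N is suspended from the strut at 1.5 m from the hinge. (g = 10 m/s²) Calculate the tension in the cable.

Take torques about the hinge: T sin 30° · 5 = 42.6×10×2.5 + 178×1.5 = 1332 N·m.
So T = 1332 / (0.5000 × 5) = 532.8 N.

T ≈ 533 N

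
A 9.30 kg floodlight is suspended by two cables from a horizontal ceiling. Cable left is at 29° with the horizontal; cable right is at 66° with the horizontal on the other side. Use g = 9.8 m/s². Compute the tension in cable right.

Weight W = 9.30 × 9.8 = 91.14 N acts straight down.
Horizontal: T_left cos 29° = T_right cos 66°  →  T_left = 0.465 T_right.
Vertical: T_left sin 29° + T_right sin 66° = 91.14.
Substituting the horizontal relation into the vertical equation gives 1.139 T_right = 91.14, so T_right = 80.02 N.

T_right ≈ 80 N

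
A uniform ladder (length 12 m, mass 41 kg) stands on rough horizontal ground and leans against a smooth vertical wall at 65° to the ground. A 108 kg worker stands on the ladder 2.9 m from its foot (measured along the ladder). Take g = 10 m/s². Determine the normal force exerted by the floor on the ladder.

ΣF_y = 0: N_floor = 41×10 + 108×10 = 1490 N.

N_floor ≈ 1490 N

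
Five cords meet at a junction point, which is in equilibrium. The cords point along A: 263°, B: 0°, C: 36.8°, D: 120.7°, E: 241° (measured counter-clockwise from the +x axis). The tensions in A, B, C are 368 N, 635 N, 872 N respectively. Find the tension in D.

Resolve: ΣF_x = 368 cos 263° + 635 cos 0° + 872 cos 36.8° + T_D cos 120.7° + T_E cos 241° = 0.
        ΣF_y = 368 sin 263° + 635 sin 0° + 872 sin 36.8° + T_D sin 120.7° + T_E sin 241° = 0.
The known terms sum to (1288, 157.1) N, so -0.5105 T_D − 0.4848 T_E = -1288 and 0.8599 T_D − 0.8746 T_E = -157.1.
Solving simultaneously: T_D = 1217 N, T_E = 1376 N.

T_D ≈ 1220 N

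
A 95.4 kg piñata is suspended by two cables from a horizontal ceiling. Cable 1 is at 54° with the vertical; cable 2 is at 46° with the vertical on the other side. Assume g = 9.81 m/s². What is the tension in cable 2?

Angles from the horizontal: cable 1 is 90° − 54° = 36°, cable 2 is 90° − 46° = 44°.
Weight W = 95.4 × 9.81 = 935.9 N acts straight down.
Horizontal: T_1 cos 36° = T_2 cos 44°  →  T_1 = 0.8892 T_2.
Vertical: T_1 sin 36° + T_2 sin 44° = 935.9.
Substituting the horizontal relation into the vertical equation gives 1.217 T_2 = 935.9, so T_2 = 768.8 N.

T_2 ≈ 769 N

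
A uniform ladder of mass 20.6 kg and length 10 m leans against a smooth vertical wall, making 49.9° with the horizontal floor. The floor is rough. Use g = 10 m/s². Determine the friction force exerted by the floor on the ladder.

Torques about the foot: N_wall · 10 sin 49.9° = 20.6×10×5 cos 49.9° → N_wall = 86.734 N.
ΣF_x = 0: f_floor = N_wall = 86.734 N.

f ≈ 86.7 N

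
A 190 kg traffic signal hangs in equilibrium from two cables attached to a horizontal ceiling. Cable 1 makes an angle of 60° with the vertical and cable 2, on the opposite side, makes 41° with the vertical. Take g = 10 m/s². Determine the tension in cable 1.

Angles from the horizontal: cable 1 is 90° − 60° = 30°, cable 2 is 90° − 41° = 49°.
Weight W = 190 × 10 = 1900 N acts straight down.
Horizontal: T_1 cos 30° = T_2 cos 49°  →  T_2 = 1.32 T_1.
Vertical: T_1 sin 30° + T_2 sin 49° = 1900.
Substituting the horizontal relation into the vertical equation gives 1.496 T_1 = 1900, so T_1 = 1270 N.

T_1 ≈ 1270 N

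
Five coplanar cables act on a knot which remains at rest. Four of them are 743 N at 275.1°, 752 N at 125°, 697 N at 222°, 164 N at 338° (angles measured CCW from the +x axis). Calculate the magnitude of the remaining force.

Sum the known components: ΣF_x = -731.2 N, ΣF_y = -651.9 N.
For equilibrium the remaining force must supply (−ΣF_x, −ΣF_y) = (731.2, 651.9) N.
Magnitude = √((731.2)² + (651.9)²) = 979.6 N; direction = atan2(651.9, 731.2) = 41.7°.

F ≈ 980 N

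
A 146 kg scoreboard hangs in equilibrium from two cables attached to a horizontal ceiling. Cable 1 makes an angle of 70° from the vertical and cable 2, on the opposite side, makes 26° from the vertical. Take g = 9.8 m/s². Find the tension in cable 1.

Angles from the horizontal: cable 1 is 90° − 70° = 20°, cable 2 is 90° − 26° = 64°.
Weight W = 146 × 9.8 = 1431 N acts straight down.
Horizontal: T_1 cos 20° = T_2 cos 64°  →  T_2 = 2.144 T_1.
Vertical: T_1 sin 20° + T_2 sin 64° = 1431.
Substituting the horizontal relation into the vertical equation gives 2.269 T_1 = 1431, so T_1 = 630.7 N.

T_1 ≈ 631 N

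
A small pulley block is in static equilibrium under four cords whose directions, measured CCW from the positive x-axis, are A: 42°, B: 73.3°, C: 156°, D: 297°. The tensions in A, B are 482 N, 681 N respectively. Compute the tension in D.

Resolve: ΣF_x = 482 cos 42° + 681 cos 73.3° + T_C cos 156° + T_D cos 297° = 0.
        ΣF_y = 482 sin 42° + 681 sin 73.3° + T_C sin 156° + T_D sin 297° = 0.
The known terms sum to (553.9, 974.8) N, so -0.9135 T_C + 0.4540 T_D = -553.9 and 0.4067 T_C − 0.8910 T_D = -974.8.
Solving simultaneously: T_C = 1487 N, T_D = 1773 N.

T_D ≈ 1770 N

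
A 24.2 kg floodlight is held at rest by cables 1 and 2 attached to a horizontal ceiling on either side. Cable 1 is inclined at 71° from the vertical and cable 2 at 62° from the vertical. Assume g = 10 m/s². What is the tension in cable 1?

Angles from the horizontal: cable 1 is 90° − 71° = 19°, cable 2 is 90° − 62° = 28°.
Weight W = 24.2 × 10 = 242 N acts straight down.
Horizontal: T_1 cos 19° = T_2 cos 28°  →  T_2 = 1.071 T_1.
Vertical: T_1 sin 19° + T_2 sin 28° = 242.
Substituting the horizontal relation into the vertical equation gives 0.8283 T_1 = 242, so T_1 = 292.2 N.

T_1 ≈ 292 N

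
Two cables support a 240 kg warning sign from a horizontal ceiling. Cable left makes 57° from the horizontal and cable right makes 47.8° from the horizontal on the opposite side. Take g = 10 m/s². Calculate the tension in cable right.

Weight W = 240 × 10 = 2400 N acts straight down.
Horizontal: T_left cos 57° = T_right cos 47.8°  →  T_left = 1.233 T_right.
Vertical: T_left sin 57° + T_right sin 47.8° = 2400.
Substituting the horizontal relation into the vertical equation gives 1.775 T_right = 2400, so T_right = 1352 N.

T_right ≈ 1350 N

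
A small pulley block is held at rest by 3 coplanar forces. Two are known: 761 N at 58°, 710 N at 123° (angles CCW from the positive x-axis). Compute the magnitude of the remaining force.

Sum the known components: ΣF_x = 16.57 N, ΣF_y = 1241 N.
For equilibrium the remaining force must supply (−ΣF_x, −ΣF_y) = (-16.57, -1241) N.
Magnitude = √((-16.57)² + (-1241)²) = 1241 N; direction = atan2(-1241, -16.57) = 269.2°.

F ≈ 1240 N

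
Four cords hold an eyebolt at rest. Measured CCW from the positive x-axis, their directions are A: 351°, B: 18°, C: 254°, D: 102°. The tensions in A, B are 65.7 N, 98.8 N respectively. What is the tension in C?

Resolve: ΣF_x = 65.7 cos 351° + 98.8 cos 18° + T_C cos 254° + T_D cos 102° = 0.
        ΣF_y = 65.7 sin 351° + 98.8 sin 18° + T_C sin 254° + T_D sin 102° = 0.
The known terms sum to (158.9, 20.25) N, so -0.2756 T_C − 0.2079 T_D = -158.9 and -0.9613 T_C + 0.9781 T_D = -20.25.
Solving simultaneously: T_C = 339.9 N, T_D = 313.4 N.

T_C ≈ 340 N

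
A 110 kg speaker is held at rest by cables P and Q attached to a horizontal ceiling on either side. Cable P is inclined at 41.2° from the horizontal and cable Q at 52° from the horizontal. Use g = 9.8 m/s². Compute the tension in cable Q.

T_Q ≈ 812 N

Weight W = 110 × 9.8 = 1078 N acts straight down.
Horizontal: T_P cos 41.2° = T_Q cos 52°  →  T_P = 0.8182 T_Q.
Vertical: T_P sin 41.2° + T_Q sin 52° = 1078.
Substituting the horizontal relation into the vertical equation gives 1.327 T_Q = 1078, so T_Q = 812.4 N.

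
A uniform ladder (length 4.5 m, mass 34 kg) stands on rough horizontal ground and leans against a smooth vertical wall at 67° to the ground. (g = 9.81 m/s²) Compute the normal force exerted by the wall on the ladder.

Torques about the foot: N_wall · 4.5 sin 67° = 34×9.81×2.25 cos 67° → N_wall = 70.79 N.

N_wall ≈ 70.8 N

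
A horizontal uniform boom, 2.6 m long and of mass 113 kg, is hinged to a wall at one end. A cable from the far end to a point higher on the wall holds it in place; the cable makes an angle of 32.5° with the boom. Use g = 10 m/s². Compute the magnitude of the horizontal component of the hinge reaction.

Take torques about the hinge: T sin 32.5° · 2.6 = 113×10×1.3 = 1469 N·m.
So T = 1469 / (0.5373 × 2.6) = 1051.6 N.
ΣF_x = 0: H_x = T cos 32.5° = 886.87 N.

H_x ≈ 887 N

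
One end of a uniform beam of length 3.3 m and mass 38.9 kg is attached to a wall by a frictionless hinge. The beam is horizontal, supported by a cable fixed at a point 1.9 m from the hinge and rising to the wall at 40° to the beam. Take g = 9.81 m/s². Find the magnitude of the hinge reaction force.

|H| ≈ 398 N

Take torques about the hinge: T sin 40° · 1.9 = 38.9×9.81×1.65 = 629.65 N·m.
So T = 629.65 / (0.6428 × 1.9) = 515.56 N.
ΣF_x = 0: H_x = T cos 40° = 394.94 N.
ΣF_y = 0: H_y = (38.9×9.81) − T sin 40° = 381.61 − 331.4 = 50.212 N.
|H| = √(H_x² + H_y²) = √((394.94)² + (50.212)²) = 398.12 N.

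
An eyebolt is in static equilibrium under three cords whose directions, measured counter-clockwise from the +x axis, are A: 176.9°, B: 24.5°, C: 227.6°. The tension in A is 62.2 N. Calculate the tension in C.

T_C ≈ 73.4 N

Resolve: ΣF_x = 62.2 cos 176.9° + T_B cos 24.5° + T_C cos 227.6° = 0.
        ΣF_y = 62.2 sin 176.9° + T_B sin 24.5° + T_C sin 227.6° = 0.
The known terms sum to (-62.11, 3.364) N, so 0.9100 T_B − 0.6743 T_C = 62.11 and 0.4147 T_B − 0.7385 T_C = -3.364.
Solving simultaneously: T_B = 122.7 N, T_C = 73.45 N.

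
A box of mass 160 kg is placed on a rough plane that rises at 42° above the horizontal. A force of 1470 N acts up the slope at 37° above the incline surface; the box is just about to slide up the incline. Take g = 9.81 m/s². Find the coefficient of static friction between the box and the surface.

On the verge of sliding up the incline, friction is at its maximum μN and acts down the slope.
Perpendicular to incline: N = W cos 42° − P sin 37° = 1166 − 884.7 = 281.8 N.
Along incline: P cos 37° − μN = W sin 42° → μ = −(W sin 42° − P cos 37°) / N = 0.4391.

μ ≈ 0.439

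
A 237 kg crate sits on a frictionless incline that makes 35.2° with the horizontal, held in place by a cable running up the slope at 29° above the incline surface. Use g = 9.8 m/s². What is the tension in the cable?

Take axes along and perpendicular to the incline. Weight components: W sin 35.2° = 1339 N down-slope, W cos 35.2° = 1898 N into the surface.
Along incline: T cos 29° = W sin 35.2° → T = 1531 N.
Perpendicular: N = W cos 35.2° − T sin 29° = 1156 N.

T ≈ 1530 N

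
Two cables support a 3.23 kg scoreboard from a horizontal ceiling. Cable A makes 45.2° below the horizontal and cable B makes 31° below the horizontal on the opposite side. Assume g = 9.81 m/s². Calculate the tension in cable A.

T_A ≈ 28 N

Weight W = 3.23 × 9.81 = 31.69 N acts straight down.
Horizontal: T_A cos 45.2° = T_B cos 31°  →  T_B = 0.822 T_A.
Vertical: T_A sin 45.2° + T_B sin 31° = 31.69.
Substituting the horizontal relation into the vertical equation gives 1.133 T_A = 31.69, so T_A = 27.97 N.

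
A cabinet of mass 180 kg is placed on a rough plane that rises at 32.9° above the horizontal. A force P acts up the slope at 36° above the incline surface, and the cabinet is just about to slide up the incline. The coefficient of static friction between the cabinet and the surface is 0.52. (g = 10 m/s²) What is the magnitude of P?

On the verge of sliding up the incline, friction equals μN and acts down the slope.
Perpendicular: N + P sin 36° = W cos 32.9° = 1511 N.
Along incline: P cos 36° = W sin 32.9° + μN  with W sin 32.9° = 977.7 N.
Solving the pair for P and N: P = 1582 N, N = 581.3 N (and f = μN = 302.3 N).

P ≈ 1580 N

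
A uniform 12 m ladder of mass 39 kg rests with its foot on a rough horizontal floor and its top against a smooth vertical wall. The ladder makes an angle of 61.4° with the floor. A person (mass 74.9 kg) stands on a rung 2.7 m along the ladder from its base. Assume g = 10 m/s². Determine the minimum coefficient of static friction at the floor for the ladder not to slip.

ΣF_y = 0: N_floor = 39×10 + 74.9×10 = 1139 N.
Torques about the foot: N_wall · 12 sin 61.4° = 39×10×6 cos 61.4° + 74.9×10×2.7 cos 61.4° → N_wall = 198.2 N.
ΣF_x = 0: f_floor = N_wall = 198.2 N.
μ_min = f_floor / N_floor = 198.2 / 1139 = 0.174.

μ_min ≈ 0.174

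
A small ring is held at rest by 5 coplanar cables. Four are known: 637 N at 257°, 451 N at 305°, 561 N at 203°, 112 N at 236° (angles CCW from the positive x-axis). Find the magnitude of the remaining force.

Sum the known components: ΣF_x = -463.6 N, ΣF_y = -1302 N.
For equilibrium the remaining force must supply (−ΣF_x, −ΣF_y) = (463.6, 1302) N.
Magnitude = √((463.6)² + (1302)²) = 1382 N; direction = atan2(1302, 463.6) = 70.4°.

F ≈ 1380 N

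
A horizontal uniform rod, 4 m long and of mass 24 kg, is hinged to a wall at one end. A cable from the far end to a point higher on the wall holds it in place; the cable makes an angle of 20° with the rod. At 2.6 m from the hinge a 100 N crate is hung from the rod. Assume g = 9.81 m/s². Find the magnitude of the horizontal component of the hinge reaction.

Take torques about the hinge: T sin 20° · 4 = 24×9.81×2 + 100×2.6 = 730.88 N·m.
So T = 730.88 / (0.3420 × 4) = 534.24 N.
ΣF_x = 0: H_x = T cos 20° = 502.02 N.

H_x ≈ 502 N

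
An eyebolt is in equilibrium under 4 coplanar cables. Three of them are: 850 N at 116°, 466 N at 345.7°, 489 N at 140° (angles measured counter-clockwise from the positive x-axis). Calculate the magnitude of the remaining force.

Sum the known components: ΣF_x = -295.6 N, ΣF_y = 963.2 N.
For equilibrium the remaining force must supply (−ΣF_x, −ΣF_y) = (295.6, -963.2) N.
Magnitude = √((295.6)² + (-963.2)²) = 1008 N; direction = atan2(-963.2, 295.6) = 287.1°.

F ≈ 1010 N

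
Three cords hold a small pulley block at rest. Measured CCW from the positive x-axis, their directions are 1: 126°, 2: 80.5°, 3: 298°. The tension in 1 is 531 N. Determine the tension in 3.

T_3 ≈ 622 N

Resolve: ΣF_x = 531 cos 126° + T_2 cos 80.5° + T_3 cos 298° = 0.
        ΣF_y = 531 sin 126° + T_2 sin 80.5° + T_3 sin 298° = 0.
The known terms sum to (-312.1, 429.6) N, so 0.1650 T_2 + 0.4695 T_3 = 312.1 and 0.9863 T_2 − 0.8829 T_3 = -429.6.
Solving simultaneously: T_2 = 121.4 N, T_3 = 622.1 N.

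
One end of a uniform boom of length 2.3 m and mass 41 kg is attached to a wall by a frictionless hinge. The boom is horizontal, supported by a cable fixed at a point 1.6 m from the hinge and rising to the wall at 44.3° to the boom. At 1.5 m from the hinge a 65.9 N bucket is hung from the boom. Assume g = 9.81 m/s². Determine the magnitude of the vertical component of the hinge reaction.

|H_y| ≈ 117 N

Take torques about the hinge: T sin 44.3° · 1.6 = 41×9.81×1.15 + 65.9×1.5 = 561.39 N·m.
So T = 561.39 / (0.6984 × 1.6) = 502.38 N.
ΣF_y = 0: H_y = (41×9.81 + 65.9) − T sin 44.3° = 468.11 − 350.87 = 117.24 N.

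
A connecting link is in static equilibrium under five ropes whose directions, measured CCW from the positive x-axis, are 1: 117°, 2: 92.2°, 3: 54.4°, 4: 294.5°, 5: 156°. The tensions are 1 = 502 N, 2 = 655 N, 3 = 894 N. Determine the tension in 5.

T_5 ≈ 1510 N

Resolve: ΣF_x = 502 cos 117° + 655 cos 92.2° + 894 cos 54.4° + T_4 cos 294.5° + T_5 cos 156° = 0.
        ΣF_y = 502 sin 117° + 655 sin 92.2° + 894 sin 54.4° + T_4 sin 294.5° + T_5 sin 156° = 0.
The known terms sum to (267.4, 1829) N, so 0.4147 T_4 − 0.9135 T_5 = -267.4 and -0.9100 T_4 + 0.4067 T_5 = -1829.
Solving simultaneously: T_4 = 2685 N, T_5 = 1512 N.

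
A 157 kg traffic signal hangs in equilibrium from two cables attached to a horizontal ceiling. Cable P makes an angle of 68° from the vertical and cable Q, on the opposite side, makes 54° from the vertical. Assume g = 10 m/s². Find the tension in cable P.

Angles from the horizontal: cable P is 90° − 68° = 22°, cable Q is 90° − 54° = 36°.
Weight W = 157 × 10 = 1570 N acts straight down.
Horizontal: T_P cos 22° = T_Q cos 36°  →  T_Q = 1.146 T_P.
Vertical: T_P sin 22° + T_Q sin 36° = 1570.
Substituting the horizontal relation into the vertical equation gives 1.048 T_P = 1570, so T_P = 1498 N.

T_P ≈ 1500 N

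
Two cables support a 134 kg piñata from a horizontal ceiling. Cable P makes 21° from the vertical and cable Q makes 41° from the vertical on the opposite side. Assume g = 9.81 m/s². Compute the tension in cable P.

Angles from the horizontal: cable P is 90° − 21° = 69°, cable Q is 90° − 41° = 49°.
Weight W = 134 × 9.81 = 1315 N acts straight down.
Horizontal: T_P cos 69° = T_Q cos 49°  →  T_Q = 0.5462 T_P.
Vertical: T_P sin 69° + T_Q sin 49° = 1315.
Substituting the horizontal relation into the vertical equation gives 1.346 T_P = 1315, so T_P = 976.7 N.

T_P ≈ 977 N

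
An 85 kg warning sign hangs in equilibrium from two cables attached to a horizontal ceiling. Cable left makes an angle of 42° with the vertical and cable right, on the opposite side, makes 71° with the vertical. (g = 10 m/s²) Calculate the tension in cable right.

T_right ≈ 618 N

Angles from the horizontal: cable left is 90° − 42° = 48°, cable right is 90° − 71° = 19°.
Weight W = 85 × 10 = 850 N acts straight down.
Horizontal: T_left cos 48° = T_right cos 19°  →  T_left = 1.413 T_right.
Vertical: T_left sin 48° + T_right sin 19° = 850.
Substituting the horizontal relation into the vertical equation gives 1.376 T_right = 850, so T_right = 617.9 N.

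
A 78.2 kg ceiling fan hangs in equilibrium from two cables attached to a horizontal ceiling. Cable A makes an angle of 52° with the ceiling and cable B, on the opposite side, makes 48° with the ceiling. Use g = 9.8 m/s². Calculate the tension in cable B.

Weight W = 78.2 × 9.8 = 766.4 N acts straight down.
Horizontal: T_A cos 52° = T_B cos 48°  →  T_A = 1.087 T_B.
Vertical: T_A sin 52° + T_B sin 48° = 766.4.
Substituting the horizontal relation into the vertical equation gives 1.6 T_B = 766.4, so T_B = 479.1 N.

T_B ≈ 479 N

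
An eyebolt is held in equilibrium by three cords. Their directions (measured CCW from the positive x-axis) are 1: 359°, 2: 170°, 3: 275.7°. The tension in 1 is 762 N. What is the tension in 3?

T_3 ≈ 124 N

Resolve: ΣF_x = 762 cos 359° + T_2 cos 170° + T_3 cos 275.7° = 0.
        ΣF_y = 762 sin 359° + T_2 sin 170° + T_3 sin 275.7° = 0.
The known terms sum to (761.9, -13.3) N, so -0.9848 T_2 + 0.0993 T_3 = -761.9 and 0.1736 T_2 − 0.9951 T_3 = 13.3.
Solving simultaneously: T_2 = 786.1 N, T_3 = 123.8 N.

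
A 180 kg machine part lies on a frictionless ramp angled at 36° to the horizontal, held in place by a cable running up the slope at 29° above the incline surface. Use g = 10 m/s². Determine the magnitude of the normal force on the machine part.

Take axes along and perpendicular to the incline. Weight components: W sin 36° = 1058 N down-slope, W cos 36° = 1456 N into the surface.
Along incline: T cos 29° = W sin 36° → T = 1210 N.
Perpendicular: N = W cos 36° − T sin 29° = 869.8 N.

N ≈ 870 N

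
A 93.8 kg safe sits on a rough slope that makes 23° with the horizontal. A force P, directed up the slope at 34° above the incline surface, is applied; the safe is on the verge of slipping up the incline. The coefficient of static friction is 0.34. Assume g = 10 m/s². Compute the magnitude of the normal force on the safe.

On the verge of sliding up the incline, friction equals μN and acts down the slope.
Perpendicular: N + P sin 34° = W cos 23° = 863.4 N.
Along incline: P cos 34° = W sin 23° + μN  with W sin 23° = 366.5 N.
Solving the pair for P and N: P = 647.7 N, N = 501.3 N (and f = μN = 170.4 N).

N ≈ 501 N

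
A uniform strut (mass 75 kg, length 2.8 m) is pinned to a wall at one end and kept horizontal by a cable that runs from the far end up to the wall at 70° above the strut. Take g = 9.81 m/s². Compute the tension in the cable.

Take torques about the hinge: T sin 70° · 2.8 = 75×9.81×1.4 = 1030 N·m.
So T = 1030 / (0.9397 × 2.8) = 391.48 N.

T ≈ 391 N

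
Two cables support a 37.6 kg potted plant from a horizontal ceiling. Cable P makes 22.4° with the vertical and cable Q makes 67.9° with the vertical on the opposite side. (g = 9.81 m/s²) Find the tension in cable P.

T_P ≈ 342 N

Angles from the horizontal: cable P is 90° − 22.4° = 67.6°, cable Q is 90° − 67.9° = 22.1°.
Weight W = 37.6 × 9.81 = 368.9 N acts straight down.
Horizontal: T_P cos 67.6° = T_Q cos 22.1°  →  T_Q = 0.4113 T_P.
Vertical: T_P sin 67.6° + T_Q sin 22.1° = 368.9.
Substituting the horizontal relation into the vertical equation gives 1.079 T_P = 368.9, so T_P = 341.8 N.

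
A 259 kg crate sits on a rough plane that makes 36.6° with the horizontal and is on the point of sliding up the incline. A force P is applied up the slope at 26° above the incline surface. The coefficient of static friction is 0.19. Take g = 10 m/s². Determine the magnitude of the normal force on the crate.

On the verge of sliding up the incline, friction equals μN and acts down the slope.
Perpendicular: N + P sin 26° = W cos 36.6° = 2079 N.
Along incline: P cos 26° = W sin 36.6° + μN  with W sin 36.6° = 1544 N.
Solving the pair for P and N: P = 1975 N, N = 1214 N (and f = μN = 230.6 N).

N ≈ 1210 N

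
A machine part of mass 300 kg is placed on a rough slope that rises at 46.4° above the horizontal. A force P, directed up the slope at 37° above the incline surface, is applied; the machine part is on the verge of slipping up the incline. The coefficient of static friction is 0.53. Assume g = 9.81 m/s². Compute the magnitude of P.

On the verge of sliding up the incline, friction equals μN and acts down the slope.
Perpendicular: N + P sin 37° = W cos 46.4° = 2030 N.
Along incline: P cos 37° = W sin 46.4° + μN  with W sin 46.4° = 2131 N.
Solving the pair for P and N: P = 2869 N, N = 302.7 N (and f = μN = 160.4 N).

P ≈ 2870 N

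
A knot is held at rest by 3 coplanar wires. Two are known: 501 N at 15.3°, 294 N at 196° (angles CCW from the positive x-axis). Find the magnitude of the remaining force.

Sum the known components: ΣF_x = 200.6 N, ΣF_y = 51.16 N.
For equilibrium the remaining force must supply (−ΣF_x, −ΣF_y) = (-200.6, -51.16) N.
Magnitude = √((-200.6)² + (-51.16)²) = 207.1 N; direction = atan2(-51.16, -200.6) = 194.3°.

F ≈ 207 N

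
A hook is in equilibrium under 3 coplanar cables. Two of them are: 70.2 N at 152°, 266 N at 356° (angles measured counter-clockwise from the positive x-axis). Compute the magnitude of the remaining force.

Sum the known components: ΣF_x = 203.4 N, ΣF_y = 14.4 N.
For equilibrium the remaining force must supply (−ΣF_x, −ΣF_y) = (-203.4, -14.4) N.
Magnitude = √((-203.4)² + (-14.4)²) = 203.9 N; direction = atan2(-14.4, -203.4) = 184.1°.

F ≈ 204 N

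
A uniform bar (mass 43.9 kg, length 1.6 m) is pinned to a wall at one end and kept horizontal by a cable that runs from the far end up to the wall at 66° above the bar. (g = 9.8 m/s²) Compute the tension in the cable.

Take torques about the hinge: T sin 66° · 1.6 = 43.9×9.8×0.8 = 344.18 N·m.
So T = 344.18 / (0.9135 × 1.6) = 235.47 N.

T ≈ 235 N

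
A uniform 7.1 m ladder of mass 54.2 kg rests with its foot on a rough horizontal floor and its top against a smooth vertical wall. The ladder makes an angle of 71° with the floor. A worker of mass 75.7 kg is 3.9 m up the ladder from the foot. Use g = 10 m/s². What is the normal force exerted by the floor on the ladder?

ΣF_y = 0: N_floor = 54.2×10 + 75.7×10 = 1299 N.

N_floor ≈ 1300 N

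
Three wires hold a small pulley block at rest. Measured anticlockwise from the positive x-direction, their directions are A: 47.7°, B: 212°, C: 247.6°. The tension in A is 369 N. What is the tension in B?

T_B ≈ 216 N

Resolve: ΣF_x = 369 cos 47.7° + T_B cos 212° + T_C cos 247.6° = 0.
        ΣF_y = 369 sin 47.7° + T_B sin 212° + T_C sin 247.6° = 0.
The known terms sum to (248.3, 272.9) N, so -0.8480 T_B − 0.3811 T_C = -248.3 and -0.5299 T_B − 0.9245 T_C = -272.9.
Solving simultaneously: T_B = 215.8 N, T_C = 171.5 N.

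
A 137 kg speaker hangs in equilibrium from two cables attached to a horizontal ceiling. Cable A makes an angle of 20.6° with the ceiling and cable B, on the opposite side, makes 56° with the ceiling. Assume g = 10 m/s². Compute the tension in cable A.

Weight W = 137 × 10 = 1370 N acts straight down.
Horizontal: T_A cos 20.6° = T_B cos 56°  →  T_B = 1.674 T_A.
Vertical: T_A sin 20.6° + T_B sin 56° = 1370.
Substituting the horizontal relation into the vertical equation gives 1.74 T_A = 1370, so T_A = 787.5 N.

T_A ≈ 788 N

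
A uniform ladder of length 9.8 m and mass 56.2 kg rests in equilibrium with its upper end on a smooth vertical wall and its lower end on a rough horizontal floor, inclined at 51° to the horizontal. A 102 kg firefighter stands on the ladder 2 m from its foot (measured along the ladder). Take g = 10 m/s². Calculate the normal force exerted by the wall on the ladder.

N_wall ≈ 396 N

Torques about the foot: N_wall · 9.8 sin 51° = 56.2×10×4.9 cos 51° + 102×10×2 cos 51° → N_wall = 396.12 N.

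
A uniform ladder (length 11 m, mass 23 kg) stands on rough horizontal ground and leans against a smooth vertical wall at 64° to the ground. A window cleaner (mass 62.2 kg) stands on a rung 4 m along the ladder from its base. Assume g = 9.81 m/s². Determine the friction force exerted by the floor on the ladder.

f ≈ 163 N

Torques about the foot: N_wall · 11 sin 64° = 23×9.81×5.5 cos 64° + 62.2×9.81×4 cos 64° → N_wall = 163.24 N.
ΣF_x = 0: f_floor = N_wall = 163.24 N.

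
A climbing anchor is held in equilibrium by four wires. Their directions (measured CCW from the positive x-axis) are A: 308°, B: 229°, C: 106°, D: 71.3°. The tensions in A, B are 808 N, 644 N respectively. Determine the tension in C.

T_C ≈ 757 N

Resolve: ΣF_x = 808 cos 308° + 644 cos 229° + T_C cos 106° + T_D cos 71.3° = 0.
        ΣF_y = 808 sin 308° + 644 sin 229° + T_C sin 106° + T_D sin 71.3° = 0.
The known terms sum to (74.95, -1123) N, so -0.2756 T_C + 0.3206 T_D = -74.95 and 0.9613 T_C + 0.9472 T_D = 1123.
Solving simultaneously: T_C = 757 N, T_D = 417.1 N.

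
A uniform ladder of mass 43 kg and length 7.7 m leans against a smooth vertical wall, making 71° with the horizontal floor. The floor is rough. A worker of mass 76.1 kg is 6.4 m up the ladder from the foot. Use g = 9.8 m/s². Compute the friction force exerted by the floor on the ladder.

Torques about the foot: N_wall · 7.7 sin 71° = 43×9.8×3.85 cos 71° + 76.1×9.8×6.4 cos 71° → N_wall = 285.99 N.
ΣF_x = 0: f_floor = N_wall = 285.99 N.

f ≈ 286 N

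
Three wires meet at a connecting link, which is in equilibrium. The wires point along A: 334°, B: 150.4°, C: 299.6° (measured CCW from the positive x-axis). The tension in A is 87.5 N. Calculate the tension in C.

Resolve: ΣF_x = 87.5 cos 334° + T_B cos 150.4° + T_C cos 299.6° = 0.
        ΣF_y = 87.5 sin 334° + T_B sin 150.4° + T_C sin 299.6° = 0.
The known terms sum to (78.64, -38.36) N, so -0.8695 T_B + 0.4939 T_C = -78.64 and 0.4939 T_B − 0.8695 T_C = 38.36.
Solving simultaneously: T_B = 96.54 N, T_C = 10.73 N.

T_C ≈ 10.7 N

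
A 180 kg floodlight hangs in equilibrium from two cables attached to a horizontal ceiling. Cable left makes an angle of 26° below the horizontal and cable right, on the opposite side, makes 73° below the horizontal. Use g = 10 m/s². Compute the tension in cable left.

Weight W = 180 × 10 = 1800 N acts straight down.
Horizontal: T_left cos 26° = T_right cos 73°  →  T_right = 3.074 T_left.
Vertical: T_left sin 26° + T_right sin 73° = 1800.
Substituting the horizontal relation into the vertical equation gives 3.378 T_left = 1800, so T_left = 532.8 N.

T_left ≈ 533 N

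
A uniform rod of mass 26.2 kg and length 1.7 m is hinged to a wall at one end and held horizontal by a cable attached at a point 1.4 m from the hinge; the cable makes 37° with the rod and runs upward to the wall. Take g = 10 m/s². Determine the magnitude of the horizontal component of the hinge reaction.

Take torques about the hinge: T sin 37° · 1.4 = 26.2×10×0.85 = 222.7 N·m.
So T = 222.7 / (0.6018 × 1.4) = 264.32 N.
ΣF_x = 0: H_x = T cos 37° = 211.09 N.

H_x ≈ 211 N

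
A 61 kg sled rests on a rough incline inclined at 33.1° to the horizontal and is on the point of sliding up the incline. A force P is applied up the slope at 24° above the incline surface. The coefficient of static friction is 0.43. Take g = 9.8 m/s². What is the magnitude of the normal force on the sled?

On the verge of sliding up the incline, friction equals μN and acts down the slope.
Perpendicular: N + P sin 24° = W cos 33.1° = 500.8 N.
Along incline: P cos 24° = W sin 33.1° + μN  with W sin 33.1° = 326.5 N.
Solving the pair for P and N: P = 497.8 N, N = 298.3 N (and f = μN = 128.3 N).

N ≈ 298 N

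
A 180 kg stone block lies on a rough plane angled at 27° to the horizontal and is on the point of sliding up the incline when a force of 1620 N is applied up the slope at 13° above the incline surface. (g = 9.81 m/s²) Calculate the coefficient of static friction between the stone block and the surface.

On the verge of sliding up the incline, friction is at its maximum μN and acts down the slope.
Perpendicular to incline: N = W cos 27° − P sin 13° = 1573 − 364.4 = 1209 N.
Along incline: P cos 13° − μN = W sin 27° → μ = −(W sin 27° − P cos 13°) / N = 0.6426.

μ ≈ 0.643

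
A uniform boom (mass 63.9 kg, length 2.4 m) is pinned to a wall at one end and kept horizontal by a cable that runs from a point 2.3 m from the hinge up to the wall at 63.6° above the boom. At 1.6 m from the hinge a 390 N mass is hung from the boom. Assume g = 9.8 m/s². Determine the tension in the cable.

T ≈ 668 N

Take torques about the hinge: T sin 63.6° · 2.3 = 63.9×9.8×1.2 + 390×1.6 = 1375.5 N·m.
So T = 1375.5 / (0.8957 × 2.3) = 667.66 N.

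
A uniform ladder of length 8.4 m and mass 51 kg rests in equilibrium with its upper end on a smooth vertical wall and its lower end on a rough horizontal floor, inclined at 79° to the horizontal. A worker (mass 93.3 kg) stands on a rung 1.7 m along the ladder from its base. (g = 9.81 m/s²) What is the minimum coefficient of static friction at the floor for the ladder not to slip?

μ_min ≈ 0.0598

ΣF_y = 0: N_floor = 51×9.81 + 93.3×9.81 = 1415.6 N.
Torques about the foot: N_wall · 8.4 sin 79° = 51×9.81×4.2 cos 79° + 93.3×9.81×1.7 cos 79° → N_wall = 84.631 N.
ΣF_x = 0: f_floor = N_wall = 84.631 N.
μ_min = f_floor / N_floor = 84.631 / 1415.6 = 0.05979.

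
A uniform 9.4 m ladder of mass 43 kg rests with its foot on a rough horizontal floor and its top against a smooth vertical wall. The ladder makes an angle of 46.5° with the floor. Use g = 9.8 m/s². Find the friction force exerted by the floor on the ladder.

Torques about the foot: N_wall · 9.4 sin 46.5° = 43×9.8×4.7 cos 46.5° → N_wall = 199.95 N.
ΣF_x = 0: f_floor = N_wall = 199.95 N.

f ≈ 200 N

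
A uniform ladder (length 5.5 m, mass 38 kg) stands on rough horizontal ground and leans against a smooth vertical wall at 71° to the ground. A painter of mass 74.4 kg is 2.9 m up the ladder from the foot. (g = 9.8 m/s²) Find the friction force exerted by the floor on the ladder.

f ≈ 196 N

Torques about the foot: N_wall · 5.5 sin 71° = 38×9.8×2.75 cos 71° + 74.4×9.8×2.9 cos 71° → N_wall = 196.49 N.
ΣF_x = 0: f_floor = N_wall = 196.49 N.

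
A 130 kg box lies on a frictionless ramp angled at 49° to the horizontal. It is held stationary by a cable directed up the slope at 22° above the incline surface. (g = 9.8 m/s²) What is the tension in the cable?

T ≈ 1040 N

Take axes along and perpendicular to the incline. Weight components: W sin 49° = 961.5 N down-slope, W cos 49° = 835.8 N into the surface.
Along incline: T cos 22° = W sin 49° → T = 1037 N.
Perpendicular: N = W cos 49° − T sin 22° = 447.3 N.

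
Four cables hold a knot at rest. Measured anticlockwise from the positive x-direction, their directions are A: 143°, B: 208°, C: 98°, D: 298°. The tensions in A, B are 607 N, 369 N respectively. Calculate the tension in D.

T_D ≈ 2270 N

Resolve: ΣF_x = 607 cos 143° + 369 cos 208° + T_C cos 98° + T_D cos 298° = 0.
        ΣF_y = 607 sin 143° + 369 sin 208° + T_C sin 98° + T_D sin 298° = 0.
The known terms sum to (-810.6, 192.1) N, so -0.1392 T_C + 0.4695 T_D = 810.6 and 0.9903 T_C − 0.8829 T_D = -192.1.
Solving simultaneously: T_C = 1829 N, T_D = 2269 N.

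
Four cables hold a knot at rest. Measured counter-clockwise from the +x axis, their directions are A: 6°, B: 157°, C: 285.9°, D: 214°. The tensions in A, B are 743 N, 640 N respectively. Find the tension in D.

Resolve: ΣF_x = 743 cos 6° + 640 cos 157° + T_C cos 285.9° + T_D cos 214° = 0.
        ΣF_y = 743 sin 6° + 640 sin 157° + T_C sin 285.9° + T_D sin 214° = 0.
The known terms sum to (149.8, 327.7) N, so 0.2740 T_C − 0.8290 T_D = -149.8 and -0.9617 T_C − 0.5592 T_D = -327.7.
Solving simultaneously: T_C = 197.7 N, T_D = 246 N.

T_D ≈ 246 N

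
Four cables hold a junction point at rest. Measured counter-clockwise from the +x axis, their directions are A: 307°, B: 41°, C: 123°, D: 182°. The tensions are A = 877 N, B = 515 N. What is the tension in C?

Resolve: ΣF_x = 877 cos 307° + 515 cos 41° + T_C cos 123° + T_D cos 182° = 0.
        ΣF_y = 877 sin 307° + 515 sin 41° + T_C sin 123° + T_D sin 182° = 0.
The known terms sum to (916.5, -362.5) N, so -0.5446 T_C − 0.9994 T_D = -916.5 and 0.8387 T_C − 0.0349 T_D = 362.5.
Solving simultaneously: T_C = 460 N, T_D = 666.3 N.

T_C ≈ 460 N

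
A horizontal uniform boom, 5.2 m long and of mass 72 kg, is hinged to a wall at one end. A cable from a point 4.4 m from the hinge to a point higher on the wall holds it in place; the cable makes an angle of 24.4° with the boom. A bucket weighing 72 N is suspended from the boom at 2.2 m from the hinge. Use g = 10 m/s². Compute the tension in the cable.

T ≈ 1120 N

Take torques about the hinge: T sin 24.4° · 4.4 = 72×10×2.6 + 72×2.2 = 2030.4 N·m.
So T = 2030.4 / (0.4131 × 4.4) = 1117 N.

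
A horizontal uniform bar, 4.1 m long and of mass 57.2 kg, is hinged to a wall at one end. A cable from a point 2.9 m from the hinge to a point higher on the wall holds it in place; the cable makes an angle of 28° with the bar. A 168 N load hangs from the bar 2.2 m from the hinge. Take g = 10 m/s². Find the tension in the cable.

Take torques about the hinge: T sin 28° · 2.9 = 57.2×10×2.05 + 168×2.2 = 1542.2 N·m.
So T = 1542.2 / (0.4695 × 2.9) = 1132.7 N.

T ≈ 1130 N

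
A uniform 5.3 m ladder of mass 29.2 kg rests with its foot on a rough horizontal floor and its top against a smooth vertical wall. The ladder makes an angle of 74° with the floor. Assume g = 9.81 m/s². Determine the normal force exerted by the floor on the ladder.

ΣF_y = 0: N_floor = 29.2×9.81 = 286.45 N.

N_floor ≈ 286 N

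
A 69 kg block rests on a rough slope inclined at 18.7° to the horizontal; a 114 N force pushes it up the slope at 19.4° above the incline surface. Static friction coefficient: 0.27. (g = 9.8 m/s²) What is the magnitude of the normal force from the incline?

N ≈ 603 N

Axes along / perpendicular to the incline. W sin 18.7° = 216.8 N down-slope; W cos 18.7° = 640.5 N into the surface.
Perpendicular: N = W cos 18.7° − P sin 19.4° = 640.5 − 37.87 = 602.6 N.
Along incline: P cos 19.4° + f = W sin 18.7° (friction acts up-slope) → f = 216.8 − 107.5 = 109.3 N.
|f| = 109.3 N ≤ μN = 162.7 N, so the block is indeed static.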